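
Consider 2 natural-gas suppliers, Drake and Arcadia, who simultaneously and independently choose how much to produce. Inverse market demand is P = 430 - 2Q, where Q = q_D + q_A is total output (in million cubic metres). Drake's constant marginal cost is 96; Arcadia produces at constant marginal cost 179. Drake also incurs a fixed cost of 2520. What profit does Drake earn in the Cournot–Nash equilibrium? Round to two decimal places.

7140.50

Drake's profit: π_D = (430 - 2Q)q_D - (96q_D). Setting ∂π_D/∂q_D = 0: 334 - 4q_D - 2(q_A) = 0.
Arcadia's profit: π_A = (430 - 2Q)q_A - (179q_A). Setting ∂π_A/∂q_A = 0: 251 - 4q_A - 2(q_D) = 0.
Best responses: q_D = (334 - 2q_A)/4, q_A = (251 - 2q_D)/4.
Substituting one into the other gives q_D = 139/2 and q_A = 28.
Price P = 430 - 2·(195/2) = 235.
Drake's profit: (235 - 96)·(139/2) - 2520 = 7140.5000.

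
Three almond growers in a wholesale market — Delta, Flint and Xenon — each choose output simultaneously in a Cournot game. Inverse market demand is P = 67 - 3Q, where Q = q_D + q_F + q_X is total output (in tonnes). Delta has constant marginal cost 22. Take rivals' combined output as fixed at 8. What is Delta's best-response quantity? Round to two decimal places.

With rivals' combined output fixed at 8, Delta's profit is π_D = (67 - 3·8 - 3q_D)q_D - (22q_D) = (43 - 3q_D)q_D - (22q_D).
∂π_D/∂q_D = 21 - 6q_D = 0, so q_D = 7/2.

3.50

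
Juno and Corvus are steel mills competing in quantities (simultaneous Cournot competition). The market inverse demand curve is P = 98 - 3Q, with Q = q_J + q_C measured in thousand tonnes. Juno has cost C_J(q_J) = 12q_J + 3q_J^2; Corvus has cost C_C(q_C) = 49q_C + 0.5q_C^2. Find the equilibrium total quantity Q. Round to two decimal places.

10.47

Juno's profit: π_J = (98 - 3Q)q_J - (12q_J + 3q_J²). Setting ∂π_J/∂q_J = 0: 86 - 12q_J - 3(q_C) = 0.
Corvus's first-order condition: 49 - 7q_C - 3(q_J) = 0.
Best responses: q_J = (86 - 3q_C)/12, q_C = (49 - 3q_J)/7.
Solving the pair: q_J = 91/15, q_C = 22/5.
Total output Q = 91/15 + 22/5 = 157/15.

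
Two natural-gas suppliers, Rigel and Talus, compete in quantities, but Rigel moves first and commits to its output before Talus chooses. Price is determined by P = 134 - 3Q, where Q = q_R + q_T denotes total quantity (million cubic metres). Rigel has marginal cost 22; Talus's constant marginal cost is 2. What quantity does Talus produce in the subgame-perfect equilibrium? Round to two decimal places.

14.33

The follower Talus best-responds to any q_R: π_T = (134 - 3Q)q_T - 2q_T.
Setting the follower's marginal profit to zero, 132 - 3q_R - 6q_T = 0, i.e. q_T = (132 - 3q_R)/6.
Rigel substitutes q_T(q_R) into its own profit: π_R = q_R(134 - 3q_R - (132 - 3q_R)/2) - 22q_R = (68 - (3/2)q_R)q_R - 22q_R.
Maximising: ∂π_R/∂q_R = 46 - 3q_R = 0, giving q_R = 46/3.
Then q_T = (132 - 3·(46/3))/6 = 43/3.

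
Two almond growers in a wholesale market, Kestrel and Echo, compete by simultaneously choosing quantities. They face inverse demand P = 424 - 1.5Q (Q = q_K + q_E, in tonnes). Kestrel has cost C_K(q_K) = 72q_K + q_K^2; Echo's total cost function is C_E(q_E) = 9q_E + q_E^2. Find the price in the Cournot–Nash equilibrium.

Kestrel's profit: π_K = (424 - 1.5Q)q_K - (72q_K + q_K²). Setting ∂π_K/∂q_K = 0: 352 - 5q_K - (3/2)(q_E) = 0.
Echo's first-order condition: 415 - 5q_E - (3/2)(q_K) = 0.
Rearranging gives the reaction functions q_K = (352 - (3/2)q_E)/5 and q_E = (415 - (3/2)q_K)/5.
Substituting one into the other gives q_K = 50 and q_E = 68.
Total output Q = 118, so price P = 424 - (3/2)·118 = 247.

247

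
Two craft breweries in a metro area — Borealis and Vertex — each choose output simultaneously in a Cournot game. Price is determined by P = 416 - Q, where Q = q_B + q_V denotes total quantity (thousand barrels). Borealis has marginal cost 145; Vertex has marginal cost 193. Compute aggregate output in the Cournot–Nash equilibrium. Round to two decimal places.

Borealis's profit: π_B = (416 - Q)q_B - (145q_B). Setting ∂π_B/∂q_B = 0: 271 - 2q_B - (q_V) = 0.
Vertex's profit: π_V = (416 - Q)q_V - (193q_V). Setting ∂π_V/∂q_V = 0: 223 - 2q_V - (q_B) = 0.
Rearranging gives the reaction functions q_B = (271 - q_V)/2 and q_V = (223 - q_B)/2.
Substituting one into the other gives q_B = 319/3 and q_V = 175/3.
Total output Q = 319/3 + 175/3 = 494/3.

164.67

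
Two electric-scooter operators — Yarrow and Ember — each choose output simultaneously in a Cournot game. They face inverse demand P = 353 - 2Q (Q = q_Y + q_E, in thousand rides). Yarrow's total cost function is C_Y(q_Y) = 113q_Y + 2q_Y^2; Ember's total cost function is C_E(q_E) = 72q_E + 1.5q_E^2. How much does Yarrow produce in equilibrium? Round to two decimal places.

Yarrow's profit: π_Y = (353 - 2Q)q_Y - (113q_Y + 2q_Y²). Setting ∂π_Y/∂q_Y = 0: 240 - 8q_Y - 2(q_E) = 0.
Ember's profit: π_E = (353 - 2Q)q_E - (72q_E + (3/2)q_E²). Setting ∂π_E/∂q_E = 0: 281 - 7q_E - 2(q_Y) = 0.
Best responses: q_Y = (240 - 2q_E)/8, q_E = (281 - 2q_Y)/7.
Substituting one into the other gives q_Y = 43/2 and q_E = 34.

21.50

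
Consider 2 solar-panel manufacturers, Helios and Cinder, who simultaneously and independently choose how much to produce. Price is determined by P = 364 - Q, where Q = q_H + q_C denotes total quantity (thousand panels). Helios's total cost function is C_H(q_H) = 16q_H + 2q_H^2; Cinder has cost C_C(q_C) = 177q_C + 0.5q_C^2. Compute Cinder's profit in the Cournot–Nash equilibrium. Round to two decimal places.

Helios's profit: π_H = (364 - Q)q_H - (16q_H + 2q_H²). Setting ∂π_H/∂q_H = 0: 348 - 6q_H - (q_C) = 0.
Cinder's first-order condition: 187 - 3q_C - (q_H) = 0.
So q_H = (348 - q_C)/6 and q_C = (187 - q_H)/3.
Solving the pair: q_H = 857/17, q_C = 774/17.
Price P = 364 - 1631/17 = 268.0588.
Cinder's profit: 268.0588·(774/17) - 177·(774/17) - (1/2)(774/17)² = 3109.3910.

3109.39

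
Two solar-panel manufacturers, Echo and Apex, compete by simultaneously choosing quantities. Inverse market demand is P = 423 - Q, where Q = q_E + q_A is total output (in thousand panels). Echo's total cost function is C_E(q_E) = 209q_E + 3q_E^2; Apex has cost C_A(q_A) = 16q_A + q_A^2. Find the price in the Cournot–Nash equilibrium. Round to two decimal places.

Echo's profit: π_E = (423 - Q)q_E - (209q_E + 3q_E²). Setting ∂π_E/∂q_E = 0: 214 - 8q_E - (q_A) = 0.
Apex's first-order condition: 407 - 4q_A - (q_E) = 0.
Best responses: q_E = (214 - q_A)/8, q_A = (407 - q_E)/4.
Solving the pair: q_E = 449/31, q_A = 98.1290.
Total output Q = 112.6129, so price P = 423 - 112.6129 = 310.3871.

310.39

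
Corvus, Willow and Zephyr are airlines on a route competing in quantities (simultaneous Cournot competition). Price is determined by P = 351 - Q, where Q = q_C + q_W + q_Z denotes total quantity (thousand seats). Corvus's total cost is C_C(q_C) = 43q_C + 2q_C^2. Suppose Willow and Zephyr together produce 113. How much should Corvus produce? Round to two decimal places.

32.50

With rivals' combined output fixed at 113, Corvus's profit is π_C = (351 - 113 - q_C)q_C - (43q_C + 2q_C²) = (238 - q_C)q_C - (43q_C + 2q_C²).
∂π_C/∂q_C = 195 - 6q_C = 0, so q_C = 65/2.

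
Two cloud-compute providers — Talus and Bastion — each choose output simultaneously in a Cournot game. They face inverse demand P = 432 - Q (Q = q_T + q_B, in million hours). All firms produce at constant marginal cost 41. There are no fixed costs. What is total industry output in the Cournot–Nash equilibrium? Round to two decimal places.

260.67

Each firm earns π_i = (432 - Q)q_i - 41q_i.
First-order condition (treating rivals' output as given): 391 - 2q_i - q_j = 0.
By symmetry each firm produces the same amount; substituting q_j = q_i yields q_i = 391/3.
Total output Q = 391/3 + 391/3 = 782/3.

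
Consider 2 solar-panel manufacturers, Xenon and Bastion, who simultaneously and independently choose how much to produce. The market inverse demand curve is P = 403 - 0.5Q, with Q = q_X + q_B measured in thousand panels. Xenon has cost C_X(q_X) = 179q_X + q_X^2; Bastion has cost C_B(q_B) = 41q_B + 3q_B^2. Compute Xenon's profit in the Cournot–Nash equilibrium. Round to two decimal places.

6702.05

Xenon's profit: π_X = (403 - 0.5Q)q_X - (179q_X + q_X²). Setting ∂π_X/∂q_X = 0: 224 - 3q_X - (1/2)(q_B) = 0.
Bastion's profit: π_B = (403 - 0.5Q)q_B - (41q_B + 3q_B²). Setting ∂π_B/∂q_B = 0: 362 - 7q_B - (1/2)(q_X) = 0.
Rearranging gives the reaction functions q_X = (224 - (1/2)q_B)/3 and q_B = (362 - (1/2)q_X)/7.
Substituting one into the other gives q_X = 66.8434 and q_B = 46.9398.
Price P = 403 - (1/2)·113.7831 = 346.1084.
Xenon's profit: 346.1084·66.8434 - 179·66.8434 - 66.8434² = 6702.0549.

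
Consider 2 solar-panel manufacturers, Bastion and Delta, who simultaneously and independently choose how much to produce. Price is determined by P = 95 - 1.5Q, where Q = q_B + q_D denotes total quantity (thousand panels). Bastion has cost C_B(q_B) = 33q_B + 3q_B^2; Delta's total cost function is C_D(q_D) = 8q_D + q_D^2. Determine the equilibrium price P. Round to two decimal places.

Bastion's profit: π_B = (95 - 1.5Q)q_B - (33q_B + 3q_B²). Setting ∂π_B/∂q_B = 0: 62 - 9q_B - (3/2)(q_D) = 0.
Delta's profit: π_D = (95 - 1.5Q)q_D - (8q_D + q_D²). Setting ∂π_D/∂q_D = 0: 87 - 5q_D - (3/2)(q_B) = 0.
So q_B = (62 - (3/2)q_D)/9 and q_D = (87 - (3/2)q_B)/5.
Substituting one into the other gives q_B = 718/171 and q_D = 920/57.
Total output Q = 20.3392, so price P = 95 - (3/2)·20.3392 = 64.4912.

64.49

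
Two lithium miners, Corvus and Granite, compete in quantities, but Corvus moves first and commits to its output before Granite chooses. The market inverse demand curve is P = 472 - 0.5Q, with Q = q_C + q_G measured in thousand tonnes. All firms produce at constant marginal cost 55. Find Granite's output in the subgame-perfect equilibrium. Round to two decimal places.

208.50

Solve by backward induction. Given q_C, the follower Granite maximises π_G = (472 - (1/2)q_C - (1/2)q_G)q_G - 55q_G.
∂π_G/∂q_G = 417 - (1/2)q_C - q_G = 0 gives the reaction function q_G = (417 - (1/2)q_C).
The leader anticipates this reaction. Substituting into P = 472 - 0.5Q gives P = 527/2 - (1/4)q_C, so π_C = (527/2 - (1/4)q_C)q_C - 55q_C.
The leader's first-order condition 417/2 - (1/2)q_C = 0 yields q_C = 417.
Then q_G = (417 - (1/2)·417) = 417/2.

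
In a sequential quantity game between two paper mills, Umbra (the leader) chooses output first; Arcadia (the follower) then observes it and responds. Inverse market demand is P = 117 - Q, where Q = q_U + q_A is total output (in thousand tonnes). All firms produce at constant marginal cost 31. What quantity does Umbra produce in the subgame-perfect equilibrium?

Solve by backward induction. Given q_U, the follower Arcadia maximises π_A = (117 - q_U - q_A)q_A - 31q_A.
∂π_A/∂q_A = 86 - q_U - 2q_A = 0 gives the reaction function q_A = (86 - q_U)/2.
The leader anticipates this reaction. Substituting into P = 117 - Q gives P = 74 - (1/2)q_U, so π_U = (74 - (1/2)q_U)q_U - 31q_U.
The leader's first-order condition 43 - q_U = 0 yields q_U = 43.
Then q_A = (86 - 43)/2 = 43/2.

43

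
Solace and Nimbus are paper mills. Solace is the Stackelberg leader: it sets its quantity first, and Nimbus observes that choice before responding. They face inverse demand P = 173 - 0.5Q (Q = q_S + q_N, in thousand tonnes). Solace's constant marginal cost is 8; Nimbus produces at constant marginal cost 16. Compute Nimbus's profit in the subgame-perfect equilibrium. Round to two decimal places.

2485.13

The follower Nimbus best-responds to any q_S: π_N = (173 - 0.5Q)q_N - 16q_N.
Follower FOC: 157 - (1/2)q_S - q_N = 0, so q_N(q_S) = (157 - (1/2)q_S).
The leader anticipates this reaction. Substituting into P = 173 - 0.5Q gives P = 189/2 - (1/4)q_S, so π_S = (189/2 - (1/4)q_S)q_S - 8q_S.
The leader's first-order condition 173/2 - (1/2)q_S = 0 yields q_S = 173.
Then q_N = (157 - (1/2)·173) = 141/2.
Price P = 173 - (1/2)·(487/2) = 205/4.
Nimbus's profit: (205/4 - 16)·(141/2) = 2485.1250.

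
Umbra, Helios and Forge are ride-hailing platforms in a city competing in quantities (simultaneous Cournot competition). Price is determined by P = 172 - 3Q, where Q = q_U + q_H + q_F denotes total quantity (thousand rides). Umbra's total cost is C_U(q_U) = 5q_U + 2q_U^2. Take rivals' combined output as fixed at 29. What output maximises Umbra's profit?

8

With rivals' combined output fixed at 29, Umbra's profit is π_U = (172 - 3·29 - 3q_U)q_U - (5q_U + 2q_U²) = (85 - 3q_U)q_U - (5q_U + 2q_U²).
∂π_U/∂q_U = 80 - 10q_U = 0, so q_U = 8.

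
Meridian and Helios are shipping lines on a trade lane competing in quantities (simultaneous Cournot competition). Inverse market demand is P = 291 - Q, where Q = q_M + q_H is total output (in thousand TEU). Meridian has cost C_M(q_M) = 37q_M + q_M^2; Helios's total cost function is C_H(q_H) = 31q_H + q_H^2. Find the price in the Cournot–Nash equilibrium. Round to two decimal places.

188.20

Meridian's profit: π_M = (291 - Q)q_M - (37q_M + q_M²). Setting ∂π_M/∂q_M = 0: 254 - 4q_M - (q_H) = 0.
Helios's first-order condition: 260 - 4q_H - (q_M) = 0.
Best responses: q_M = (254 - q_H)/4, q_H = (260 - q_M)/4.
Substituting one into the other gives q_M = 252/5 and q_H = 262/5.
Total output Q = 514/5, so price P = 291 - 514/5 = 941/5.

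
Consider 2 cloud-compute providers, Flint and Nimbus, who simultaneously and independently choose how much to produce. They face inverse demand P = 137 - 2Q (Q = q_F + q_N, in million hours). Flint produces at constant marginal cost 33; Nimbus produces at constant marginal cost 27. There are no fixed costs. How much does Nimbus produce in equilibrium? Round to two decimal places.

Flint's profit: π_F = (137 - 2Q)q_F - (33q_F). Setting ∂π_F/∂q_F = 0: 104 - 4q_F - 2(q_N) = 0.
Nimbus's profit: π_N = (137 - 2Q)q_N - (27q_N). Setting ∂π_N/∂q_N = 0: 110 - 4q_N - 2(q_F) = 0.
Best responses: q_F = (104 - 2q_N)/4, q_N = (110 - 2q_F)/4.
Solving the pair: q_F = 49/3, q_N = 58/3.

19.33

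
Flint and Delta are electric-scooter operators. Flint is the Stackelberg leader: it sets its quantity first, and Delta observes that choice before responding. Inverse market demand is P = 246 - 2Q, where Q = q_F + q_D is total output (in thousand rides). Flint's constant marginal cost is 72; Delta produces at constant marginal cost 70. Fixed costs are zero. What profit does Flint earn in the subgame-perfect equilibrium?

1849

The follower Delta best-responds to any q_F: π_D = (246 - 2Q)q_D - 70q_D.
Follower FOC: 176 - 2q_F - 4q_D = 0, so q_D(q_F) = (176 - 2q_F)/4.
The leader anticipates this reaction. Substituting into P = 246 - 2Q gives P = 158 - q_F, so π_F = (158 - q_F)q_F - 72q_F.
Leader FOC: 86 - 2q_F = 0, so q_F = 43.
Then q_D = (176 - 2·43)/4 = 45/2.
Price P = 246 - 2·(131/2) = 115.
Flint's profit: (115 - 72)·43 = 1849.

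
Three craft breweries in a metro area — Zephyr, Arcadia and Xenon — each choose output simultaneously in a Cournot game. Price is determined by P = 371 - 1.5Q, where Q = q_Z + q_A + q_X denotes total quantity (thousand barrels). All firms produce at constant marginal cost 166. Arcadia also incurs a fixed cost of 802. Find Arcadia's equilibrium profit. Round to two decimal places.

Each firm earns π_i = (371 - 1.5Q)q_i - 166q_i.
First-order condition (treating rivals' output as given): 205 - 3q_i - (3/2)·Σ_{j≠i} q_j = 0.
With identical firms every q_j equals q_i, so Σ_{j≠i} q_j = 2q_i and 205 = 6q_i, giving q_i = 205/6.
Price P = 371 - (3/2)·(205/2) = 869/4.
Arcadia's profit: (869/4 - 166)·(205/6) - 802 = 949.0417.

949.04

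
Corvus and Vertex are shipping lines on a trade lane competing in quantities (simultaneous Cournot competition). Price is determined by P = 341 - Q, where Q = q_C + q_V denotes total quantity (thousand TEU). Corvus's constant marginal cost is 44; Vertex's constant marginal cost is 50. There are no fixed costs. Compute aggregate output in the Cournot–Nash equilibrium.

196

Corvus's profit: π_C = (341 - Q)q_C - (44q_C). Setting ∂π_C/∂q_C = 0: 297 - 2q_C - (q_V) = 0.
Vertex's profit: π_V = (341 - Q)q_V - (50q_V). Setting ∂π_V/∂q_V = 0: 291 - 2q_V - (q_C) = 0.
Rearranging gives the reaction functions q_C = (297 - q_V)/2 and q_V = (291 - q_C)/2.
Solving the pair: q_C = 101, q_V = 95.
Total output Q = 101 + 95 = 196.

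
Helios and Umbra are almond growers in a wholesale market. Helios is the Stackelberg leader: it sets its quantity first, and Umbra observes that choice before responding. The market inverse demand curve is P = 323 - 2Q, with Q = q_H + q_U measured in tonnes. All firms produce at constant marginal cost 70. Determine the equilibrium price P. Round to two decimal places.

133.25

Solve by backward induction. Given q_H, the follower Umbra maximises π_U = (323 - 2q_H - 2q_U)q_U - 70q_U.
Follower FOC: 253 - 2q_H - 4q_U = 0, so q_U(q_H) = (253 - 2q_H)/4.
The leader anticipates this reaction. Substituting into P = 323 - 2Q gives P = 393/2 - q_H, so π_H = (393/2 - q_H)q_H - 70q_H.
Maximising: ∂π_H/∂q_H = 253/2 - 2q_H = 0, giving q_H = 253/4.
Then q_U = (253 - 2·(253/4))/4 = 253/8.
Total output Q = 759/8, so price P = 323 - 2·(759/8) = 533/4.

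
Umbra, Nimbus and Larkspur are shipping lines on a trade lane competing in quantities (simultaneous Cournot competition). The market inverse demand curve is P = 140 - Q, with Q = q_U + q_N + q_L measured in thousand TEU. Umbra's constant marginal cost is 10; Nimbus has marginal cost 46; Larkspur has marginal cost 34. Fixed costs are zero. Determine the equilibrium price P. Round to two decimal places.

57.50

Umbra's profit: π_U = (140 - Q)q_U - (10q_U). Setting ∂π_U/∂q_U = 0: 130 - 2q_U - (q_N + q_L) = 0.
Nimbus's profit: π_N = (140 - Q)q_N - (46q_N). Setting ∂π_N/∂q_N = 0: 94 - 2q_N - (q_U + q_L) = 0.
Larkspur's first-order condition: 106 - 2q_L - (q_U + q_N) = 0.
Summing all 3 equations gives 330 − 4Q = 0, hence Q = 165/2.
Back-substituting: q_U = (130 − 165/2) = 95/2, q_N = (94 − 165/2) = 23/2, q_L = (106 − 165/2) = 47/2.
Total output Q = 165/2, so price P = 140 - 165/2 = 115/2.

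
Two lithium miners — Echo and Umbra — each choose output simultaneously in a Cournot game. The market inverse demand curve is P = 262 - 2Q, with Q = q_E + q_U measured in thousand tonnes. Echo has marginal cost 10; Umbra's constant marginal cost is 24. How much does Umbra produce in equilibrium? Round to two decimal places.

37.33

Echo's profit: π_E = (262 - 2Q)q_E - (10q_E). Setting ∂π_E/∂q_E = 0: 252 - 4q_E - 2(q_U) = 0.
Umbra's profit: π_U = (262 - 2Q)q_U - (24q_U). Setting ∂π_U/∂q_U = 0: 238 - 4q_U - 2(q_E) = 0.
So q_E = (252 - 2q_U)/4 and q_U = (238 - 2q_E)/4.
Solving the pair: q_E = 133/3, q_U = 112/3.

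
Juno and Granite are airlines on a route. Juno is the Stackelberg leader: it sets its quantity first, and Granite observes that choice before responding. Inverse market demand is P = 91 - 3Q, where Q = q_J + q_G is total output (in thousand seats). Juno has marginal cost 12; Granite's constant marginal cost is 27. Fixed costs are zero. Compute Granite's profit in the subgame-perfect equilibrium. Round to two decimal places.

The follower Granite best-responds to any q_J: π_G = (91 - 3Q)q_G - 27q_G.
Follower FOC: 64 - 3q_J - 6q_G = 0, so q_G(q_J) = (64 - 3q_J)/6.
Juno substitutes q_G(q_J) into its own profit: π_J = q_J(91 - 3q_J - (64 - 3q_J)/2) - 12q_J = (59 - (3/2)q_J)q_J - 12q_J.
Maximising: ∂π_J/∂q_J = 47 - 3q_J = 0, giving q_J = 47/3.
Then q_G = (64 - 3·(47/3))/6 = 17/6.
Price P = 91 - 3·(37/2) = 71/2.
Granite's profit: (71/2 - 27)·(17/6) = 289/12.

24.08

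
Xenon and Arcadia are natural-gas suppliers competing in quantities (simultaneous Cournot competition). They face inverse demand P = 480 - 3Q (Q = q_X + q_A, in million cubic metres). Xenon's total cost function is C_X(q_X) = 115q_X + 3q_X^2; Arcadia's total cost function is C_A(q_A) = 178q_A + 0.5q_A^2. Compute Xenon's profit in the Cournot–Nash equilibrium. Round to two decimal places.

Xenon's profit: π_X = (480 - 3Q)q_X - (115q_X + 3q_X²). Setting ∂π_X/∂q_X = 0: 365 - 12q_X - 3(q_A) = 0.
Arcadia's first-order condition: 302 - 7q_A - 3(q_X) = 0.
Rearranging gives the reaction functions q_X = (365 - 3q_A)/12 and q_A = (302 - 3q_X)/7.
Substituting one into the other gives q_X = 1649/75 and q_A = 843/25.
Price P = 480 - 3·55.7067 = 312.8800.
Xenon's profit: 312.8800·(1649/75) - 115·(1649/75) - 3(1649/75)² = 2900.4811.

2900.48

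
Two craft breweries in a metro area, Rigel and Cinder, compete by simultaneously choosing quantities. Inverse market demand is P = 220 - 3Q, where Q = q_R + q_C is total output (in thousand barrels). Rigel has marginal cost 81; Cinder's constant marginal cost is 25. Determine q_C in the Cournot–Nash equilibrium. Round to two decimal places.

Rigel's profit: π_R = (220 - 3Q)q_R - (81q_R). Setting ∂π_R/∂q_R = 0: 139 - 6q_R - 3(q_C) = 0.
Cinder's first-order condition: 195 - 6q_C - 3(q_R) = 0.
Rearranging gives the reaction functions q_R = (139 - 3q_C)/6 and q_C = (195 - 3q_R)/6.
Substituting one into the other gives q_R = 83/9 and q_C = 251/9.

27.89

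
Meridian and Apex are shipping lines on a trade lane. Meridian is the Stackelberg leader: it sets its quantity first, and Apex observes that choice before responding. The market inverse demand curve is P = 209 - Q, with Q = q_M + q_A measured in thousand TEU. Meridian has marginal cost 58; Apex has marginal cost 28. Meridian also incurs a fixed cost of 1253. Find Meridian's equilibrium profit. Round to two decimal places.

Solve by backward induction. Given q_M, the follower Apex maximises π_A = (209 - q_M - q_A)q_A - 28q_A.
Setting the follower's marginal profit to zero, 181 - q_M - 2q_A = 0, i.e. q_A = (181 - q_M)/2.
Meridian substitutes q_A(q_M) into its own profit: π_M = q_M(209 - q_M - (181 - q_M)/2) - 58q_M = (237/2 - (1/2)q_M)q_M - 58q_M.
Leader FOC: 121/2 - q_M = 0, so q_M = 121/2.
Then q_A = (181 - 121/2)/2 = 241/4.
Price P = 209 - 483/4 = 353/4.
Meridian's profit: (353/4 - 58)·(121/2) - 1253 = 577.1250.

577.13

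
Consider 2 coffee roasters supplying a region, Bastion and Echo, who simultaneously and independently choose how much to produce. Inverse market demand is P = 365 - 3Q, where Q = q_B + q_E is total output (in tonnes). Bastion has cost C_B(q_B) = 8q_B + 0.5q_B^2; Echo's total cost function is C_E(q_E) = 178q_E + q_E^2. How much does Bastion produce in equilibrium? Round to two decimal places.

Bastion's profit: π_B = (365 - 3Q)q_B - (8q_B + (1/2)q_B²). Setting ∂π_B/∂q_B = 0: 357 - 7q_B - 3(q_E) = 0.
Echo's profit: π_E = (365 - 3Q)q_E - (178q_E + q_E²). Setting ∂π_E/∂q_E = 0: 187 - 8q_E - 3(q_B) = 0.
Best responses: q_B = (357 - 3q_E)/7, q_E = (187 - 3q_B)/8.
Substituting one into the other gives q_B = 48.8298 and q_E = 238/47.

48.83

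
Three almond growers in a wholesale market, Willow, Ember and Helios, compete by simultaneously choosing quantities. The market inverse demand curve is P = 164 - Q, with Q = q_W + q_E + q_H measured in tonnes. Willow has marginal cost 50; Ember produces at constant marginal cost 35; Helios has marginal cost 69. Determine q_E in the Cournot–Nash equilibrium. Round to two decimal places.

44.50

Willow's profit: π_W = (164 - Q)q_W - (50q_W). Setting ∂π_W/∂q_W = 0: 114 - 2q_W - (q_E + q_H) = 0.
Ember's profit: π_E = (164 - Q)q_E - (35q_E). Setting ∂π_E/∂q_E = 0: 129 - 2q_E - (q_W + q_H) = 0.
Helios's profit: π_H = (164 - Q)q_H - (69q_H). Setting ∂π_H/∂q_H = 0: 95 - 2q_H - (q_W + q_E) = 0.
Adding the 3 conditions: 338 − 2Q − 2Q = 0, i.e. Q = 169/2.
Back-substituting: q_W = (114 − 169/2) = 59/2, q_E = (129 − 169/2) = 89/2, q_H = (95 − 169/2) = 21/2.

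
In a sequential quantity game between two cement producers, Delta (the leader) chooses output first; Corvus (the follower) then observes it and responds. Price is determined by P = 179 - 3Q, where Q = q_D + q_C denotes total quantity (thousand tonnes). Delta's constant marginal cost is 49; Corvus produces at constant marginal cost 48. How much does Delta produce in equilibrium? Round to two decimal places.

Solve by backward induction. Given q_D, the follower Corvus maximises π_C = (179 - 3q_D - 3q_C)q_C - 48q_C.
Setting the follower's marginal profit to zero, 131 - 3q_D - 6q_C = 0, i.e. q_C = (131 - 3q_D)/6.
Delta substitutes q_C(q_D) into its own profit: π_D = q_D(179 - 3q_D - (131 - 3q_D)/2) - 49q_D = (227/2 - (3/2)q_D)q_D - 49q_D.
The leader's first-order condition 129/2 - 3q_D = 0 yields q_D = 43/2.
Then q_C = (131 - 3·(43/2))/6 = 133/12.

21.50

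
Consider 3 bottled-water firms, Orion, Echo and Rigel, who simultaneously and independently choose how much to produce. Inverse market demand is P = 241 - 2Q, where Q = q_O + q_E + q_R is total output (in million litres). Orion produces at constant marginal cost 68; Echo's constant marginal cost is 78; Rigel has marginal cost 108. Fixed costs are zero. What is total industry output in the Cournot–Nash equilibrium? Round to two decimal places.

58.63

Orion's profit: π_O = (241 - 2Q)q_O - (68q_O). Setting ∂π_O/∂q_O = 0: 173 - 4q_O - 2(q_E + q_R) = 0.
Echo's first-order condition: 163 - 4q_E - 2(q_O + q_R) = 0.
Rigel's profit: π_R = (241 - 2Q)q_R - (108q_R). Setting ∂π_R/∂q_R = 0: 133 - 4q_R - 2(q_O + q_E) = 0.
Summing all 3 equations gives 469 − 8Q = 0, hence Q = 469/8.
Back-substituting: q_O = (173 − 469/4)/2 = 223/8, q_E = (163 − 469/4)/2 = 183/8, q_R = (133 − 469/4)/2 = 63/8.
Total output Q = 223/8 + 183/8 + 63/8 = 469/8.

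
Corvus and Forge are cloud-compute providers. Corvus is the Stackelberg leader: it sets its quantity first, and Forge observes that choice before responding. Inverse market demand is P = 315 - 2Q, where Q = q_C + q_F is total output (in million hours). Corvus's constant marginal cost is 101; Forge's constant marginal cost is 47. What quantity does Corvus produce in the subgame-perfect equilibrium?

40

Solve by backward induction. Given q_C, the follower Forge maximises π_F = (315 - 2q_C - 2q_F)q_F - 47q_F.
Setting the follower's marginal profit to zero, 268 - 2q_C - 4q_F = 0, i.e. q_F = (268 - 2q_C)/4.
The leader anticipates this reaction. Substituting into P = 315 - 2Q gives P = 181 - q_C, so π_C = (181 - q_C)q_C - 101q_C.
Maximising: ∂π_C/∂q_C = 80 - 2q_C = 0, giving q_C = 40.
Then q_F = (268 - 2·40)/4 = 47.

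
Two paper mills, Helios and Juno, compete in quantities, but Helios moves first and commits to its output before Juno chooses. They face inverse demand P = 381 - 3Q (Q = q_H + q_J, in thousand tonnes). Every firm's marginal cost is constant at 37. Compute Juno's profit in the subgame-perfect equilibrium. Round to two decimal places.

2465.33

Solve by backward induction. Given q_H, the follower Juno maximises π_J = (381 - 3q_H - 3q_J)q_J - 37q_J.
Setting the follower's marginal profit to zero, 344 - 3q_H - 6q_J = 0, i.e. q_J = (344 - 3q_H)/6.
The leader anticipates this reaction. Substituting into P = 381 - 3Q gives P = 209 - (3/2)q_H, so π_H = (209 - (3/2)q_H)q_H - 37q_H.
The leader's first-order condition 172 - 3q_H = 0 yields q_H = 172/3.
Then q_J = (344 - 3·(172/3))/6 = 86/3.
Price P = 381 - 3·86 = 123.
Juno's profit: (123 - 37)·(86/3) = 2465.3333.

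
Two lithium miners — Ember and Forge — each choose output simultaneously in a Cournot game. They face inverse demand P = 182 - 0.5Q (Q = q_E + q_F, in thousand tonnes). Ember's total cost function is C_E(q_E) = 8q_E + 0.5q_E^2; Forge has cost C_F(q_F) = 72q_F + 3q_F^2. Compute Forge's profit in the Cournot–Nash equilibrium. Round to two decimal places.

327.47

Ember's profit: π_E = (182 - 0.5Q)q_E - (8q_E + (1/2)q_E²). Setting ∂π_E/∂q_E = 0: 174 - 2q_E - (1/2)(q_F) = 0.
Forge's profit: π_F = (182 - 0.5Q)q_F - (72q_F + 3q_F²). Setting ∂π_F/∂q_F = 0: 110 - 7q_F - (1/2)(q_E) = 0.
Rearranging gives the reaction functions q_E = (174 - (1/2)q_F)/2 and q_F = (110 - (1/2)q_E)/7.
Solving the pair: q_E = 84.5818, q_F = 532/55.
Price P = 182 - (1/2)·94.2545 = 134.8727.
Forge's profit: 134.8727·(532/55) - 72·(532/55) - 3(532/55)² = 327.4658.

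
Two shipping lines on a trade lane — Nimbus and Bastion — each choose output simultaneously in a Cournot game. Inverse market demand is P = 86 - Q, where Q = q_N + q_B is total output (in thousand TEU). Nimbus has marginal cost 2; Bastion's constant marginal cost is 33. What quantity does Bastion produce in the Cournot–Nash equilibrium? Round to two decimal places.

Nimbus's profit: π_N = (86 - Q)q_N - (2q_N). Setting ∂π_N/∂q_N = 0: 84 - 2q_N - (q_B) = 0.
Bastion's first-order condition: 53 - 2q_B - (q_N) = 0.
So q_N = (84 - q_B)/2 and q_B = (53 - q_N)/2.
Substituting one into the other gives q_N = 115/3 and q_B = 22/3.

7.33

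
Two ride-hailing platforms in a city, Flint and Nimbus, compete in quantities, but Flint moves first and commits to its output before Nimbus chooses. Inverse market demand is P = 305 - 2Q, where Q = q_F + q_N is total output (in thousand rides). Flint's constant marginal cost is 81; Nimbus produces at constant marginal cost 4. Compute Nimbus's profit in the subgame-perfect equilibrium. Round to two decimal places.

Solve by backward induction. Given q_F, the follower Nimbus maximises π_N = (305 - 2q_F - 2q_N)q_N - 4q_N.
Follower FOC: 301 - 2q_F - 4q_N = 0, so q_N(q_F) = (301 - 2q_F)/4.
The leader anticipates this reaction. Substituting into P = 305 - 2Q gives P = 309/2 - q_F, so π_F = (309/2 - q_F)q_F - 81q_F.
Leader FOC: 147/2 - 2q_F = 0, so q_F = 147/4.
Then q_N = (301 - 2·(147/4))/4 = 455/8.
Price P = 305 - 2·(749/8) = 471/4.
Nimbus's profit: (471/4 - 4)·(455/8) = 6469.5313.

6469.53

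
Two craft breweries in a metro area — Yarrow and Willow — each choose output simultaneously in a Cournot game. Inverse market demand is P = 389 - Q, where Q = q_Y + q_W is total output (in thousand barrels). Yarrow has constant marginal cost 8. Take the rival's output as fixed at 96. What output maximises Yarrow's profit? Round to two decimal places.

With the rival's output fixed at 96, Yarrow's profit is π_Y = (389 - 96 - q_Y)q_Y - (8q_Y) = (293 - q_Y)q_Y - (8q_Y).
∂π_Y/∂q_Y = 285 - 2q_Y = 0, so q_Y = 285/2.

142.50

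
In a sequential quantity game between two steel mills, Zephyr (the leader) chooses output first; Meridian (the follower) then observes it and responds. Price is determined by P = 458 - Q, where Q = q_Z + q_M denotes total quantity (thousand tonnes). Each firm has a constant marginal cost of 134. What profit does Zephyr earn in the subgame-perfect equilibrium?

13122

The follower Meridian best-responds to any q_Z: π_M = (458 - Q)q_M - 134q_M.
Setting the follower's marginal profit to zero, 324 - q_Z - 2q_M = 0, i.e. q_M = (324 - q_Z)/2.
Zephyr substitutes q_M(q_Z) into its own profit: π_Z = q_Z(458 - q_Z - (324 - q_Z)/2) - 134q_Z = (296 - (1/2)q_Z)q_Z - 134q_Z.
Leader FOC: 162 - q_Z = 0, so q_Z = 162.
Then q_M = (324 - 162)/2 = 81.
Price P = 458 - 243 = 215.
Zephyr's profit: (215 - 134)·162 = 13122.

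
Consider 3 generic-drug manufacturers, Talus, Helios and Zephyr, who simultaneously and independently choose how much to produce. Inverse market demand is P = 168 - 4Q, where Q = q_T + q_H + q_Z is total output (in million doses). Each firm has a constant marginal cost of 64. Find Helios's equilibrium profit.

A representative firm's profit is π_i = q_i(168 - 4Q) - 64q_i.
First-order condition (treating rivals' output as given): 104 - 8q_i - 4·Σ_{j≠i} q_j = 0.
By symmetry each firm produces the same amount; substituting Σ_{j≠i} q_j = 2q_i yields q_i = 104/16 = 13/2.
Price P = 168 - 4·(39/2) = 90.
Helios's profit: (90 - 64)·(13/2) = 169.

169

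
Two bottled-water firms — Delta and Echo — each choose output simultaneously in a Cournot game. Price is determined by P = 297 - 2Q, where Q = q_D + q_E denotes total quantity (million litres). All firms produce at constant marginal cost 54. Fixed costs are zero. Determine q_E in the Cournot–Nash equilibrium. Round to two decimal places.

A representative firm's profit is π_i = q_i(297 - 2Q) - 54q_i.
Setting ∂π_i/∂q_i = 0 with rivals' quantities fixed: 243 - 4q_i - 2q_j = 0.
With identical firms every q_j equals q_i, so q_j = q_i and 243 = 6q_i, giving q_i = 81/2.

40.50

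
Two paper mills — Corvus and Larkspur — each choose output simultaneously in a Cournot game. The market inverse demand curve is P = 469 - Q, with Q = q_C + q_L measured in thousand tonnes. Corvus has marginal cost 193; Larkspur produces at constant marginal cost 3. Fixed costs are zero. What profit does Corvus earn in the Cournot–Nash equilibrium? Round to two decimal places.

821.78

Corvus's profit: π_C = (469 - Q)q_C - (193q_C). Setting ∂π_C/∂q_C = 0: 276 - 2q_C - (q_L) = 0.
Larkspur's profit: π_L = (469 - Q)q_L - (3q_L). Setting ∂π_L/∂q_L = 0: 466 - 2q_L - (q_C) = 0.
Rearranging gives the reaction functions q_C = (276 - q_L)/2 and q_L = (466 - q_C)/2.
Substituting one into the other gives q_C = 86/3 and q_L = 656/3.
Price P = 469 - 742/3 = 665/3.
Corvus's profit: (665/3 - 193)·(86/3) = 821.7778.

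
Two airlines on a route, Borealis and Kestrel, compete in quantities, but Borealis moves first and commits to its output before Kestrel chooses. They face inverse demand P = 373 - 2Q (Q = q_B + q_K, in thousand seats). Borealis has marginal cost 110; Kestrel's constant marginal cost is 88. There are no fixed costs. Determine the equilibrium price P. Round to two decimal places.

Solve by backward induction. Given q_B, the follower Kestrel maximises π_K = (373 - 2q_B - 2q_K)q_K - 88q_K.
Setting the follower's marginal profit to zero, 285 - 2q_B - 4q_K = 0, i.e. q_K = (285 - 2q_B)/4.
The leader anticipates this reaction. Substituting into P = 373 - 2Q gives P = 461/2 - q_B, so π_B = (461/2 - q_B)q_B - 110q_B.
The leader's first-order condition 241/2 - 2q_B = 0 yields q_B = 241/4.
Then q_K = (285 - 2·(241/4))/4 = 329/8.
Total output Q = 811/8, so price P = 373 - 2·(811/8) = 681/4.

170.25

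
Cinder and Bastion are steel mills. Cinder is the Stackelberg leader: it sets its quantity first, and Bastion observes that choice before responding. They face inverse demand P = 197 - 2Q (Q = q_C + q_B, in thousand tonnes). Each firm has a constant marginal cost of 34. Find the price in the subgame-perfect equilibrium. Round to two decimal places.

74.75

Solve by backward induction. Given q_C, the follower Bastion maximises π_B = (197 - 2q_C - 2q_B)q_B - 34q_B.
∂π_B/∂q_B = 163 - 2q_C - 4q_B = 0 gives the reaction function q_B = (163 - 2q_C)/4.
Cinder substitutes q_B(q_C) into its own profit: π_C = q_C(197 - 2q_C - (163 - 2q_C)/2) - 34q_C = (231/2 - q_C)q_C - 34q_C.
The leader's first-order condition 163/2 - 2q_C = 0 yields q_C = 163/4.
Then q_B = (163 - 2·(163/4))/4 = 163/8.
Total output Q = 489/8, so price P = 197 - 2·(489/8) = 299/4.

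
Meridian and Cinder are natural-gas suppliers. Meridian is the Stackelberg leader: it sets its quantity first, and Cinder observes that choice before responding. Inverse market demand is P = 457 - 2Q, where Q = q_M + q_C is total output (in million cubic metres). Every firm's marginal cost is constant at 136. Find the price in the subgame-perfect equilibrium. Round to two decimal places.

The follower Cinder best-responds to any q_M: π_C = (457 - 2Q)q_C - 136q_C.
∂π_C/∂q_C = 321 - 2q_M - 4q_C = 0 gives the reaction function q_C = (321 - 2q_M)/4.
Meridian substitutes q_C(q_M) into its own profit: π_M = q_M(457 - 2q_M - (321 - 2q_M)/2) - 136q_M = (593/2 - q_M)q_M - 136q_M.
Leader FOC: 321/2 - 2q_M = 0, so q_M = 321/4.
Then q_C = (321 - 2·(321/4))/4 = 321/8.
Total output Q = 963/8, so price P = 457 - 2·(963/8) = 865/4.

216.25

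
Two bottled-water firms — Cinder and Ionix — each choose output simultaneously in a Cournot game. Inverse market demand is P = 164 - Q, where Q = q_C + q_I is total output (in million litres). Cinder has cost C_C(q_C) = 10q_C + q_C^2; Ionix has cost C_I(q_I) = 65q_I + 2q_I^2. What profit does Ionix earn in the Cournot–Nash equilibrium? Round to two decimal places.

Cinder's profit: π_C = (164 - Q)q_C - (10q_C + q_C²). Setting ∂π_C/∂q_C = 0: 154 - 4q_C - (q_I) = 0.
Ionix's first-order condition: 99 - 6q_I - (q_C) = 0.
So q_C = (154 - q_I)/4 and q_I = (99 - q_C)/6.
Solving the pair: q_C = 825/23, q_I = 242/23.
Price P = 164 - 1067/23 = 117.6087.
Ionix's profit: 117.6087·(242/23) - 65·(242/23) - 2(242/23)² = 332.1210.

332.12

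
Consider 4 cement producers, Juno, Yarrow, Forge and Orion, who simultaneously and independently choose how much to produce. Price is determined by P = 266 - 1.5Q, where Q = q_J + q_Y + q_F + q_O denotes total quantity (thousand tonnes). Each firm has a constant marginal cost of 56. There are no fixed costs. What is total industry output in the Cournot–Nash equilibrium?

Each firm earns π_i = (266 - 1.5Q)q_i - 56q_i.
Setting ∂π_i/∂q_i = 0 with rivals' quantities fixed: 210 - 3q_i - (3/2)·Σ_{j≠i} q_j = 0.
With identical firms every q_j equals q_i, so Σ_{j≠i} q_j = 3q_i and 210 = (15/2)q_i, giving q_i = 28.
Total output Q = 28 + 28 + 28 + 28 = 112.

112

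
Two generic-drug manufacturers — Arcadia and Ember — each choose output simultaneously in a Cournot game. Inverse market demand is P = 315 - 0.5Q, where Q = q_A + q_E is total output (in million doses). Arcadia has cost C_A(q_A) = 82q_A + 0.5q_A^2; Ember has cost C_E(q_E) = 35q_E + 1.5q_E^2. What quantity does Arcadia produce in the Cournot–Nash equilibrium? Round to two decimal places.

102.19

Arcadia's profit: π_A = (315 - 0.5Q)q_A - (82q_A + (1/2)q_A²). Setting ∂π_A/∂q_A = 0: 233 - 2q_A - (1/2)(q_E) = 0.
Ember's first-order condition: 280 - 4q_E - (1/2)(q_A) = 0.
Best responses: q_A = (233 - (1/2)q_E)/2, q_E = (280 - (1/2)q_A)/4.
Substituting one into the other gives q_A = 102.1935 and q_E = 1774/31.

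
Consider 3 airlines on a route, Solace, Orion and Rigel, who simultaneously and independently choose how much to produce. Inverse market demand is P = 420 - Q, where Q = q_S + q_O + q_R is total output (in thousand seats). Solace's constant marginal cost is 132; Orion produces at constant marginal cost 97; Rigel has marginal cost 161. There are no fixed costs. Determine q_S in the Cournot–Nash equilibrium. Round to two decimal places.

Solace's profit: π_S = (420 - Q)q_S - (132q_S). Setting ∂π_S/∂q_S = 0: 288 - 2q_S - (q_O + q_R) = 0.
Orion's profit: π_O = (420 - Q)q_O - (97q_O). Setting ∂π_O/∂q_O = 0: 323 - 2q_O - (q_S + q_R) = 0.
Rigel's first-order condition: 259 - 2q_R - (q_S + q_O) = 0.
Summing all 3 equations gives 870 − 4Q = 0, hence Q = 435/2.
Back-substituting: q_S = (288 − 435/2) = 141/2, q_O = (323 − 435/2) = 211/2, q_R = (259 − 435/2) = 83/2.

70.50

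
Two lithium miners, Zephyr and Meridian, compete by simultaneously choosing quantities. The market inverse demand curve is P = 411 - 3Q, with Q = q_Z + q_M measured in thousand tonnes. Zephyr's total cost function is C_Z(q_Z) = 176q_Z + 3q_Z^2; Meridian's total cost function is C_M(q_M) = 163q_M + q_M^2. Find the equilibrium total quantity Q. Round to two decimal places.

Zephyr's profit: π_Z = (411 - 3Q)q_Z - (176q_Z + 3q_Z²). Setting ∂π_Z/∂q_Z = 0: 235 - 12q_Z - 3(q_M) = 0.
Meridian's first-order condition: 248 - 8q_M - 3(q_Z) = 0.
Best responses: q_Z = (235 - 3q_M)/12, q_M = (248 - 3q_Z)/8.
Substituting one into the other gives q_Z = 1136/87 and q_M = 757/29.
Total output Q = 1136/87 + 757/29 = 39.1609.

39.16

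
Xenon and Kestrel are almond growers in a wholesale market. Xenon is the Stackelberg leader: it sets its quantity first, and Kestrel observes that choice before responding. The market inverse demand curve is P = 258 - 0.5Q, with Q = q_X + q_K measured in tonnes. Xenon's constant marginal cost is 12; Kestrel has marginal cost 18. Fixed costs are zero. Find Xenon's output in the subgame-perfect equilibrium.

Solve by backward induction. Given q_X, the follower Kestrel maximises π_K = (258 - (1/2)q_X - (1/2)q_K)q_K - 18q_K.
Setting the follower's marginal profit to zero, 240 - (1/2)q_X - q_K = 0, i.e. q_K = (240 - (1/2)q_X).
Xenon substitutes q_K(q_X) into its own profit: π_X = q_X(258 - (1/2)q_X - (240 - (1/2)q_X)/2) - 12q_X = (138 - (1/4)q_X)q_X - 12q_X.
The leader's first-order condition 126 - (1/2)q_X = 0 yields q_X = 252.
Then q_K = (240 - (1/2)·252) = 114.

252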